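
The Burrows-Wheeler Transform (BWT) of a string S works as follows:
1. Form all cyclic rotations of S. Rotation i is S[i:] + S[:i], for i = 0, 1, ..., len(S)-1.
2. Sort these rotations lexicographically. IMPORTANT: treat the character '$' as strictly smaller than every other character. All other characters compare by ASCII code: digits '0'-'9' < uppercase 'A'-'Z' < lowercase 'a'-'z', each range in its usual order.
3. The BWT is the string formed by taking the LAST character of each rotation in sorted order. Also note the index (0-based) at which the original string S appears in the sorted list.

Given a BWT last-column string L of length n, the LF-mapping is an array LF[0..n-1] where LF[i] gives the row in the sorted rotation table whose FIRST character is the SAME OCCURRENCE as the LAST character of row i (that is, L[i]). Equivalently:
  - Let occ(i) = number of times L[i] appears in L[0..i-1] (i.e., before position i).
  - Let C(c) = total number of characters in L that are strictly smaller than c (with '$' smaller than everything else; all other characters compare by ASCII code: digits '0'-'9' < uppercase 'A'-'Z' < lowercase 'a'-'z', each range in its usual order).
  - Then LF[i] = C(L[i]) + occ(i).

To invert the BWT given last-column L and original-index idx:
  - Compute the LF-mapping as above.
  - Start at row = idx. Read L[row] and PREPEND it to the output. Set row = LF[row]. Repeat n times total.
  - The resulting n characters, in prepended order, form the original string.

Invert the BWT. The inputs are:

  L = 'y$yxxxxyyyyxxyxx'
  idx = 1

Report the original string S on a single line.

LF mapping: 9 0 10 1 2 3 4 11 12 13 14 5 6 15 7 8
Walk LF starting at row 1, prepending L[row]:
  step 1: row=1, L[1]='$', prepend. Next row=LF[1]=0
  step 2: row=0, L[0]='y', prepend. Next row=LF[0]=9
  step 3: row=9, L[9]='y', prepend. Next row=LF[9]=13
  step 4: row=13, L[13]='y', prepend. Next row=LF[13]=15
  step 5: row=15, L[15]='x', prepend. Next row=LF[15]=8
  step 6: row=8, L[8]='y', prepend. Next row=LF[8]=12
  step 7: row=12, L[12]='x', prepend. Next row=LF[12]=6
  step 8: row=6, L[6]='x', prepend. Next row=LF[6]=4
  step 9: row=4, L[4]='x', prepend. Next row=LF[4]=2
  step 10: row=2, L[2]='y', prepend. Next row=LF[2]=10
  step 11: row=10, L[10]='y', prepend. Next row=LF[10]=14
  step 12: row=14, L[14]='x', prepend. Next row=LF[14]=7
  step 13: row=7, L[7]='y', prepend. Next row=LF[7]=11
  step 14: row=11, L[11]='x', prepend. Next row=LF[11]=5
  step 15: row=5, L[5]='x', prepend. Next row=LF[5]=3
  step 16: row=3, L[3]='x', prepend. Next row=LF[3]=1
Reversed output: xxxyxyyxxxyxyyy$

Answer: xxxyxyyxxxyxyyy$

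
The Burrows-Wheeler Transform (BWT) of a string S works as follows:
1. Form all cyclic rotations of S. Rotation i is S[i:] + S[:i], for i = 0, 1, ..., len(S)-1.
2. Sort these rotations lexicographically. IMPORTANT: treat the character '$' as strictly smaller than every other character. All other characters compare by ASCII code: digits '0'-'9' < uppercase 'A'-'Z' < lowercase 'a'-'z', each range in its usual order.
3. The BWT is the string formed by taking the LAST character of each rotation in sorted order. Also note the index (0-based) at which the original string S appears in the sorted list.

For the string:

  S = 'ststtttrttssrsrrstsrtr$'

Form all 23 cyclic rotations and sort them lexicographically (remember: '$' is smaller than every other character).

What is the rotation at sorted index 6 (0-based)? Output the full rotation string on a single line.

All 23 rotations (rotation i = S[i:]+S[:i]):
  rot[0] = ststtttrttssrsrrstsrtr$
  rot[1] = tsttttrttssrsrrstsrtr$s
  rot[2] = sttttrttssrsrrstsrtr$st
  rot[3] = ttttrttssrsrrstsrtr$sts
  rot[4] = tttrttssrsrrstsrtr$stst
  rot[5] = ttrttssrsrrstsrtr$ststt
  rot[6] = trttssrsrrstsrtr$ststtt
  rot[7] = rttssrsrrstsrtr$ststttt
  rot[8] = ttssrsrrstsrtr$ststtttr
  rot[9] = tssrsrrstsrtr$ststtttrt
  rot[10] = ssrsrrstsrtr$ststtttrtt
  rot[11] = srsrrstsrtr$ststtttrtts
  rot[12] = rsrrstsrtr$ststtttrttss
  rot[13] = srrstsrtr$ststtttrttssr
  rot[14] = rrstsrtr$ststtttrttssrs
  rot[15] = rstsrtr$ststtttrttssrsr
  rot[16] = stsrtr$ststtttrttssrsrr
  rot[17] = tsrtr$ststtttrttssrsrrs
  rot[18] = srtr$ststtttrttssrsrrst
  rot[19] = rtr$ststtttrttssrsrrsts
  rot[20] = tr$ststtttrttssrsrrstsr
  rot[21] = r$ststtttrttssrsrrstsrt
  rot[22] = $ststtttrttssrsrrstsrtr
Sorted (with $ < everything):
  sorted[0] = $ststtttrttssrsrrstsrtr
  sorted[1] = r$ststtttrttssrsrrstsrt
  sorted[2] = rrstsrtr$ststtttrttssrs
  sorted[3] = rsrrstsrtr$ststtttrttss
  sorted[4] = rstsrtr$ststtttrttssrsr
  sorted[5] = rtr$ststtttrttssrsrrsts
  sorted[6] = rttssrsrrstsrtr$ststttt
  sorted[7] = srrstsrtr$ststtttrttssr
  sorted[8] = srsrrstsrtr$ststtttrtts
  sorted[9] = srtr$ststtttrttssrsrrst
  sorted[10] = ssrsrrstsrtr$ststtttrtt
  sorted[11] = stsrtr$ststtttrttssrsrr
  sorted[12] = ststtttrttssrsrrstsrtr$
  sorted[13] = sttttrttssrsrrstsrtr$st
  sorted[14] = tr$ststtttrttssrsrrstsr
  sorted[15] = trttssrsrrstsrtr$ststtt
  sorted[16] = tsrtr$ststtttrttssrsrrs
  sorted[17] = tssrsrrstsrtr$ststtttrt
  sorted[18] = tsttttrttssrsrrstsrtr$s
  sorted[19] = ttrttssrsrrstsrtr$ststt
  sorted[20] = ttssrsrrstsrtr$ststtttr
  sorted[21] = tttrttssrsrrstsrtr$stst
  sorted[22] = ttttrttssrsrrstsrtr$sts
sorted[6] = rttssrsrrstsrtr$ststttt

Answer: rttssrsrrstsrtr$ststttt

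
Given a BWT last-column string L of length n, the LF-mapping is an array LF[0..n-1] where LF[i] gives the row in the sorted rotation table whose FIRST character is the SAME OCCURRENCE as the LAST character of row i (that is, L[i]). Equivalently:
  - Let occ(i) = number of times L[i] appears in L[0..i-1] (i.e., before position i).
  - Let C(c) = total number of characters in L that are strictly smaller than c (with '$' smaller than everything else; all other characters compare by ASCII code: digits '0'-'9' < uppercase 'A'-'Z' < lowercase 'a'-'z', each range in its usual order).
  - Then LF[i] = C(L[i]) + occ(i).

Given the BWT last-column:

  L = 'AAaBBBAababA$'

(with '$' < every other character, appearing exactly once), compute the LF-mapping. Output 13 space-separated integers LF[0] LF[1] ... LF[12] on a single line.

Answer: 1 2 8 5 6 7 3 9 11 10 12 4 0

Derivation:
Char counts: '$':1, 'A':4, 'B':3, 'a':3, 'b':2
C (first-col start): C('$')=0, C('A')=1, C('B')=5, C('a')=8, C('b')=11
L[0]='A': occ=0, LF[0]=C('A')+0=1+0=1
L[1]='A': occ=1, LF[1]=C('A')+1=1+1=2
L[2]='a': occ=0, LF[2]=C('a')+0=8+0=8
L[3]='B': occ=0, LF[3]=C('B')+0=5+0=5
L[4]='B': occ=1, LF[4]=C('B')+1=5+1=6
L[5]='B': occ=2, LF[5]=C('B')+2=5+2=7
L[6]='A': occ=2, LF[6]=C('A')+2=1+2=3
L[7]='a': occ=1, LF[7]=C('a')+1=8+1=9
L[8]='b': occ=0, LF[8]=C('b')+0=11+0=11
L[9]='a': occ=2, LF[9]=C('a')+2=8+2=10
L[10]='b': occ=1, LF[10]=C('b')+1=11+1=12
L[11]='A': occ=3, LF[11]=C('A')+3=1+3=4
L[12]='$': occ=0, LF[12]=C('$')+0=0+0=0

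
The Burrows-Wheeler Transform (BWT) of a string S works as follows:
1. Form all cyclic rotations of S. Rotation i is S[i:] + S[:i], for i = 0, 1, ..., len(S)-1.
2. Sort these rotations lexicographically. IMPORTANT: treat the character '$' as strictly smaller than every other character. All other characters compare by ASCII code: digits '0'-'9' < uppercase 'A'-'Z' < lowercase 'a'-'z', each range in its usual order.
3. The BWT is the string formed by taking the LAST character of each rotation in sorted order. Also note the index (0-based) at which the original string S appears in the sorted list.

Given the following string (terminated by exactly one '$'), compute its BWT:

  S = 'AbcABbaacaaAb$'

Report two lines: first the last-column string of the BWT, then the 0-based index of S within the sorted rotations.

All 14 rotations (rotation i = S[i:]+S[:i]):
  rot[0] = AbcABbaacaaAb$
  rot[1] = bcABbaacaaAb$A
  rot[2] = cABbaacaaAb$Ab
  rot[3] = ABbaacaaAb$Abc
  rot[4] = BbaacaaAb$AbcA
  rot[5] = baacaaAb$AbcAB
  rot[6] = aacaaAb$AbcABb
  rot[7] = acaaAb$AbcABba
  rot[8] = caaAb$AbcABbaa
  rot[9] = aaAb$AbcABbaac
  rot[10] = aAb$AbcABbaaca
  rot[11] = Ab$AbcABbaacaa
  rot[12] = b$AbcABbaacaaA
  rot[13] = $AbcABbaacaaAb
Sorted (with $ < everything):
  sorted[0] = $AbcABbaacaaAb  (last char: 'b')
  sorted[1] = ABbaacaaAb$Abc  (last char: 'c')
  sorted[2] = Ab$AbcABbaacaa  (last char: 'a')
  sorted[3] = AbcABbaacaaAb$  (last char: '$')
  sorted[4] = BbaacaaAb$AbcA  (last char: 'A')
  sorted[5] = aAb$AbcABbaaca  (last char: 'a')
  sorted[6] = aaAb$AbcABbaac  (last char: 'c')
  sorted[7] = aacaaAb$AbcABb  (last char: 'b')
  sorted[8] = acaaAb$AbcABba  (last char: 'a')
  sorted[9] = b$AbcABbaacaaA  (last char: 'A')
  sorted[10] = baacaaAb$AbcAB  (last char: 'B')
  sorted[11] = bcABbaacaaAb$A  (last char: 'A')
  sorted[12] = cABbaacaaAb$Ab  (last char: 'b')
  sorted[13] = caaAb$AbcABbaa  (last char: 'a')
Last column: bca$AacbaABAba
Original string S is at sorted index 3

Answer: bca$AacbaABAba
3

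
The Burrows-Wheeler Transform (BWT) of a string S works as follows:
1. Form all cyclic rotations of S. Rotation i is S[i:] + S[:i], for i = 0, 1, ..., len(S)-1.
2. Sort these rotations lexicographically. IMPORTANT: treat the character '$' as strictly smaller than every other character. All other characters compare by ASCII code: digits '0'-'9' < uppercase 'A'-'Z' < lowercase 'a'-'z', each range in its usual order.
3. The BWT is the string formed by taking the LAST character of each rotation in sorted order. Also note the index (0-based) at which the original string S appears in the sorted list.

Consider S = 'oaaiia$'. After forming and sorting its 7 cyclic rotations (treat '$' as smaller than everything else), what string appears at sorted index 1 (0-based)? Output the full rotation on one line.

All 7 rotations (rotation i = S[i:]+S[:i]):
  rot[0] = oaaiia$
  rot[1] = aaiia$o
  rot[2] = aiia$oa
  rot[3] = iia$oaa
  rot[4] = ia$oaai
  rot[5] = a$oaaii
  rot[6] = $oaaiia
Sorted (with $ < everything):
  sorted[0] = $oaaiia
  sorted[1] = a$oaaii
  sorted[2] = aaiia$o
  sorted[3] = aiia$oa
  sorted[4] = ia$oaai
  sorted[5] = iia$oaa
  sorted[6] = oaaiia$
sorted[1] = a$oaaii

Answer: a$oaaii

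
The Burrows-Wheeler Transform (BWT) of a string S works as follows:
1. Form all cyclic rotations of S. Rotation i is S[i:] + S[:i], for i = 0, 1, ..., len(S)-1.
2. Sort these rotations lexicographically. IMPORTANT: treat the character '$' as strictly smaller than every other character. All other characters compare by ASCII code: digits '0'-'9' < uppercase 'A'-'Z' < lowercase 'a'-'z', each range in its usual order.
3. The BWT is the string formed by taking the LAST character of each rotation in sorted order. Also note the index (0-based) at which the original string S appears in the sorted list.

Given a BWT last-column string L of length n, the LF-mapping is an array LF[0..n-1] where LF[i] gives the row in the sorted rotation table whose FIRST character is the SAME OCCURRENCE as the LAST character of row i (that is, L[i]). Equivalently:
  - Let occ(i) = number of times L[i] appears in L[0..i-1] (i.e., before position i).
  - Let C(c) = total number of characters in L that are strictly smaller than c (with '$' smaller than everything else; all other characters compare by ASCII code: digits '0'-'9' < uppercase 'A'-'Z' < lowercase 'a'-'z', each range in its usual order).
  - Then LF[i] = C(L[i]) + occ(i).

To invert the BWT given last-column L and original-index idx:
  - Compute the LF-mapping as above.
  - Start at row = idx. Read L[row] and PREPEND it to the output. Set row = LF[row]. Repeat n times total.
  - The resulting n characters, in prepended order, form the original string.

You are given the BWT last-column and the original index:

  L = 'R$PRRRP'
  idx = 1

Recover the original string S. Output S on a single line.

Answer: PPRRRR$

Derivation:
LF mapping: 3 0 1 4 5 6 2
Walk LF starting at row 1, prepending L[row]:
  step 1: row=1, L[1]='$', prepend. Next row=LF[1]=0
  step 2: row=0, L[0]='R', prepend. Next row=LF[0]=3
  step 3: row=3, L[3]='R', prepend. Next row=LF[3]=4
  step 4: row=4, L[4]='R', prepend. Next row=LF[4]=5
  step 5: row=5, L[5]='R', prepend. Next row=LF[5]=6
  step 6: row=6, L[6]='P', prepend. Next row=LF[6]=2
  step 7: row=2, L[2]='P', prepend. Next row=LF[2]=1
Reversed output: PPRRRR$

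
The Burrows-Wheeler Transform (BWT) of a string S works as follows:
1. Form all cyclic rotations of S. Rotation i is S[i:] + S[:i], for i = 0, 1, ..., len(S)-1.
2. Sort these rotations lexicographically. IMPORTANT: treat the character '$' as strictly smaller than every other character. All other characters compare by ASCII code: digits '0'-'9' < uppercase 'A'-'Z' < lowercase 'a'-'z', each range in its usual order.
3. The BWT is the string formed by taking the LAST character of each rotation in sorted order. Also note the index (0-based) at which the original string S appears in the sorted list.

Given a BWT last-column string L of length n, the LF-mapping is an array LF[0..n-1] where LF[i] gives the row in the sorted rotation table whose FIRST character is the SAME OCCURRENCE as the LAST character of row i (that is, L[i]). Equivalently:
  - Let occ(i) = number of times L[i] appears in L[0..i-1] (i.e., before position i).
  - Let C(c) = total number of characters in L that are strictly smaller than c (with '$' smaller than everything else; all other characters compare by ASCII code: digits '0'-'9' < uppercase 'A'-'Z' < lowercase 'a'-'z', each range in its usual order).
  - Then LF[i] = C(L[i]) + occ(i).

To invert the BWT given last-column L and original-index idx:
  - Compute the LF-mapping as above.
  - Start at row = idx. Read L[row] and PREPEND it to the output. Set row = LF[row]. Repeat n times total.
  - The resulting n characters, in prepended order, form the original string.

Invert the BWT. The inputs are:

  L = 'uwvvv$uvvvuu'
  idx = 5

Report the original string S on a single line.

LF mapping: 1 11 5 6 7 0 2 8 9 10 3 4
Walk LF starting at row 5, prepending L[row]:
  step 1: row=5, L[5]='$', prepend. Next row=LF[5]=0
  step 2: row=0, L[0]='u', prepend. Next row=LF[0]=1
  step 3: row=1, L[1]='w', prepend. Next row=LF[1]=11
  step 4: row=11, L[11]='u', prepend. Next row=LF[11]=4
  step 5: row=4, L[4]='v', prepend. Next row=LF[4]=7
  step 6: row=7, L[7]='v', prepend. Next row=LF[7]=8
  step 7: row=8, L[8]='v', prepend. Next row=LF[8]=9
  step 8: row=9, L[9]='v', prepend. Next row=LF[9]=10
  step 9: row=10, L[10]='u', prepend. Next row=LF[10]=3
  step 10: row=3, L[3]='v', prepend. Next row=LF[3]=6
  step 11: row=6, L[6]='u', prepend. Next row=LF[6]=2
  step 12: row=2, L[2]='v', prepend. Next row=LF[2]=5
Reversed output: vuvuvvvvuwu$

Answer: vuvuvvvvuwu$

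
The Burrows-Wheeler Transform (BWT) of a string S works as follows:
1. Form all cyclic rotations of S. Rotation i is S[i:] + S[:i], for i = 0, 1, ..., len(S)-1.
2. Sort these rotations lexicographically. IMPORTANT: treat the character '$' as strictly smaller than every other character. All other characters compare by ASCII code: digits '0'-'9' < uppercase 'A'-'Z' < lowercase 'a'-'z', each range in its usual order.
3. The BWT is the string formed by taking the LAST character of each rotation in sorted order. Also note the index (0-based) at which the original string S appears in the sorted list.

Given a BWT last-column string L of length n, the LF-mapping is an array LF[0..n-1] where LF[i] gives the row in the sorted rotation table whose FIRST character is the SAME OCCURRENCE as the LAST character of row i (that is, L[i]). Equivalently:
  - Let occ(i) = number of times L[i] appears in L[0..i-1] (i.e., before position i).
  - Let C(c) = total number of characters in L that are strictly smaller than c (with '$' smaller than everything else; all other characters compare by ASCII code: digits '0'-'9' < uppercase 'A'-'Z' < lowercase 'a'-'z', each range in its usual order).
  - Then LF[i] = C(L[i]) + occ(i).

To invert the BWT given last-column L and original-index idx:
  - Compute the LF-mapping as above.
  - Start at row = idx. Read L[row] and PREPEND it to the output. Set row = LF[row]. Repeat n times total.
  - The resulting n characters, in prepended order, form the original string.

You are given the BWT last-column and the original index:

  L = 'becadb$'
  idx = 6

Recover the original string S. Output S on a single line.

LF mapping: 2 6 4 1 5 3 0
Walk LF starting at row 6, prepending L[row]:
  step 1: row=6, L[6]='$', prepend. Next row=LF[6]=0
  step 2: row=0, L[0]='b', prepend. Next row=LF[0]=2
  step 3: row=2, L[2]='c', prepend. Next row=LF[2]=4
  step 4: row=4, L[4]='d', prepend. Next row=LF[4]=5
  step 5: row=5, L[5]='b', prepend. Next row=LF[5]=3
  step 6: row=3, L[3]='a', prepend. Next row=LF[3]=1
  step 7: row=1, L[1]='e', prepend. Next row=LF[1]=6
Reversed output: eabdcb$

Answer: eabdcb$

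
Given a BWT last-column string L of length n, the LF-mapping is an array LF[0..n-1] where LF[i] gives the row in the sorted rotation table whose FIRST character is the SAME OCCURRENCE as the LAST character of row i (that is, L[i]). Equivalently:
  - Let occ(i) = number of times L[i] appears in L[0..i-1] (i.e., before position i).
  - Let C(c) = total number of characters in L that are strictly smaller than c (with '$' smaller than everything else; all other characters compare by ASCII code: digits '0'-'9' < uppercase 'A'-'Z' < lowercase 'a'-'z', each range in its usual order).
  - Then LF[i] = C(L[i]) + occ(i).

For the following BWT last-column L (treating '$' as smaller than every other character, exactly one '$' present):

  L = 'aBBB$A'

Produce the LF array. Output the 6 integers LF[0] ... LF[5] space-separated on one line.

Answer: 5 2 3 4 0 1

Derivation:
Char counts: '$':1, 'A':1, 'B':3, 'a':1
C (first-col start): C('$')=0, C('A')=1, C('B')=2, C('a')=5
L[0]='a': occ=0, LF[0]=C('a')+0=5+0=5
L[1]='B': occ=0, LF[1]=C('B')+0=2+0=2
L[2]='B': occ=1, LF[2]=C('B')+1=2+1=3
L[3]='B': occ=2, LF[3]=C('B')+2=2+2=4
L[4]='$': occ=0, LF[4]=C('$')+0=0+0=0
L[5]='A': occ=0, LF[5]=C('A')+0=1+0=1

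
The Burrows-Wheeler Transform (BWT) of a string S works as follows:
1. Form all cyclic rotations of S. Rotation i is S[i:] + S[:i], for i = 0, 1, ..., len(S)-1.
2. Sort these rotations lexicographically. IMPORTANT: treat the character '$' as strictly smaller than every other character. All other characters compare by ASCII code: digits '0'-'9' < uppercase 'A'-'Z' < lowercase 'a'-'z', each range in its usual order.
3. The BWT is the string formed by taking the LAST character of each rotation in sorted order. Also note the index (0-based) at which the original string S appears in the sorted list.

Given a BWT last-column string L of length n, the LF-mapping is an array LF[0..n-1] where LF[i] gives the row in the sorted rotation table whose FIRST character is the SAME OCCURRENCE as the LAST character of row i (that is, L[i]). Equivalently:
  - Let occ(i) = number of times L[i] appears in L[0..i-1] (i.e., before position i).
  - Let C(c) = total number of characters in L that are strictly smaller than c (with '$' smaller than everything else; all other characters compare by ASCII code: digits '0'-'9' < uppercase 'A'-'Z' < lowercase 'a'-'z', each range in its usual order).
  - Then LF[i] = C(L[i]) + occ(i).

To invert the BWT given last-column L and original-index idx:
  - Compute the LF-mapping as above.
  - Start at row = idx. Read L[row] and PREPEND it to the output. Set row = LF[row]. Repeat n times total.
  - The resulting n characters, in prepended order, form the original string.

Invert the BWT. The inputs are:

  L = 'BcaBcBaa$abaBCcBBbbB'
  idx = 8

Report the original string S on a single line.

LF mapping: 1 17 9 2 18 3 10 11 0 12 14 13 4 8 19 5 6 15 16 7
Walk LF starting at row 8, prepending L[row]:
  step 1: row=8, L[8]='$', prepend. Next row=LF[8]=0
  step 2: row=0, L[0]='B', prepend. Next row=LF[0]=1
  step 3: row=1, L[1]='c', prepend. Next row=LF[1]=17
  step 4: row=17, L[17]='b', prepend. Next row=LF[17]=15
  step 5: row=15, L[15]='B', prepend. Next row=LF[15]=5
  step 6: row=5, L[5]='B', prepend. Next row=LF[5]=3
  step 7: row=3, L[3]='B', prepend. Next row=LF[3]=2
  step 8: row=2, L[2]='a', prepend. Next row=LF[2]=9
  step 9: row=9, L[9]='a', prepend. Next row=LF[9]=12
  step 10: row=12, L[12]='B', prepend. Next row=LF[12]=4
  step 11: row=4, L[4]='c', prepend. Next row=LF[4]=18
  step 12: row=18, L[18]='b', prepend. Next row=LF[18]=16
  step 13: row=16, L[16]='B', prepend. Next row=LF[16]=6
  step 14: row=6, L[6]='a', prepend. Next row=LF[6]=10
  step 15: row=10, L[10]='b', prepend. Next row=LF[10]=14
  step 16: row=14, L[14]='c', prepend. Next row=LF[14]=19
  step 17: row=19, L[19]='B', prepend. Next row=LF[19]=7
  step 18: row=7, L[7]='a', prepend. Next row=LF[7]=11
  step 19: row=11, L[11]='a', prepend. Next row=LF[11]=13
  step 20: row=13, L[13]='C', prepend. Next row=LF[13]=8
Reversed output: CaaBcbaBbcBaaBBBbcB$

Answer: CaaBcbaBbcBaaBBBbcB$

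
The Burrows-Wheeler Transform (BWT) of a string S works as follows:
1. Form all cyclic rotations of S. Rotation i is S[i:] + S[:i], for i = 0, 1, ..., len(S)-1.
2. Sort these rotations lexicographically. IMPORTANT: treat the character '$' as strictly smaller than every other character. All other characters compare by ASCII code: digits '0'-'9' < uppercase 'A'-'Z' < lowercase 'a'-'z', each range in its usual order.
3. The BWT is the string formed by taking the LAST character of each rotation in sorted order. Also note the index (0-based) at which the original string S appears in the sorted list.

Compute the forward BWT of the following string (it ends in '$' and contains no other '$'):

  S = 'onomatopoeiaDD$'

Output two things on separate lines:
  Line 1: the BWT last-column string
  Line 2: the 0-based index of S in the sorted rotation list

Answer: DDaimoeoopn$toa
11

Derivation:
All 15 rotations (rotation i = S[i:]+S[:i]):
  rot[0] = onomatopoeiaDD$
  rot[1] = nomatopoeiaDD$o
  rot[2] = omatopoeiaDD$on
  rot[3] = matopoeiaDD$ono
  rot[4] = atopoeiaDD$onom
  rot[5] = topoeiaDD$onoma
  rot[6] = opoeiaDD$onomat
  rot[7] = poeiaDD$onomato
  rot[8] = oeiaDD$onomatop
  rot[9] = eiaDD$onomatopo
  rot[10] = iaDD$onomatopoe
  rot[11] = aDD$onomatopoei
  rot[12] = DD$onomatopoeia
  rot[13] = D$onomatopoeiaD
  rot[14] = $onomatopoeiaDD
Sorted (with $ < everything):
  sorted[0] = $onomatopoeiaDD  (last char: 'D')
  sorted[1] = D$onomatopoeiaD  (last char: 'D')
  sorted[2] = DD$onomatopoeia  (last char: 'a')
  sorted[3] = aDD$onomatopoei  (last char: 'i')
  sorted[4] = atopoeiaDD$onom  (last char: 'm')
  sorted[5] = eiaDD$onomatopo  (last char: 'o')
  sorted[6] = iaDD$onomatopoe  (last char: 'e')
  sorted[7] = matopoeiaDD$ono  (last char: 'o')
  sorted[8] = nomatopoeiaDD$o  (last char: 'o')
  sorted[9] = oeiaDD$onomatop  (last char: 'p')
  sorted[10] = omatopoeiaDD$on  (last char: 'n')
  sorted[11] = onomatopoeiaDD$  (last char: '$')
  sorted[12] = opoeiaDD$onomat  (last char: 't')
  sorted[13] = poeiaDD$onomato  (last char: 'o')
  sorted[14] = topoeiaDD$onoma  (last char: 'a')
Last column: DDaimoeoopn$toa
Original string S is at sorted index 11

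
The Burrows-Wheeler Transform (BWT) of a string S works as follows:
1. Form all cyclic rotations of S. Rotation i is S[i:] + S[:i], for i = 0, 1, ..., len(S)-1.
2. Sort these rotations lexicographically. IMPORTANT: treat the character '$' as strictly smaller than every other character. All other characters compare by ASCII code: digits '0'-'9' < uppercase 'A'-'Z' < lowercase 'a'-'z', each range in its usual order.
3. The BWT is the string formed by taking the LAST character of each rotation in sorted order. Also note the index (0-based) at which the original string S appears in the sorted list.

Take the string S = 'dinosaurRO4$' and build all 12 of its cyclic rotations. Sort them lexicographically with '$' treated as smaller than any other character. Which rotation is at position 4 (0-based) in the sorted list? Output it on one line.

All 12 rotations (rotation i = S[i:]+S[:i]):
  rot[0] = dinosaurRO4$
  rot[1] = inosaurRO4$d
  rot[2] = nosaurRO4$di
  rot[3] = osaurRO4$din
  rot[4] = saurRO4$dino
  rot[5] = aurRO4$dinos
  rot[6] = urRO4$dinosa
  rot[7] = rRO4$dinosau
  rot[8] = RO4$dinosaur
  rot[9] = O4$dinosaurR
  rot[10] = 4$dinosaurRO
  rot[11] = $dinosaurRO4
Sorted (with $ < everything):
  sorted[0] = $dinosaurRO4
  sorted[1] = 4$dinosaurRO
  sorted[2] = O4$dinosaurR
  sorted[3] = RO4$dinosaur
  sorted[4] = aurRO4$dinos
  sorted[5] = dinosaurRO4$
  sorted[6] = inosaurRO4$d
  sorted[7] = nosaurRO4$di
  sorted[8] = osaurRO4$din
  sorted[9] = rRO4$dinosau
  sorted[10] = saurRO4$dino
  sorted[11] = urRO4$dinosa
sorted[4] = aurRO4$dinos

Answer: aurRO4$dinos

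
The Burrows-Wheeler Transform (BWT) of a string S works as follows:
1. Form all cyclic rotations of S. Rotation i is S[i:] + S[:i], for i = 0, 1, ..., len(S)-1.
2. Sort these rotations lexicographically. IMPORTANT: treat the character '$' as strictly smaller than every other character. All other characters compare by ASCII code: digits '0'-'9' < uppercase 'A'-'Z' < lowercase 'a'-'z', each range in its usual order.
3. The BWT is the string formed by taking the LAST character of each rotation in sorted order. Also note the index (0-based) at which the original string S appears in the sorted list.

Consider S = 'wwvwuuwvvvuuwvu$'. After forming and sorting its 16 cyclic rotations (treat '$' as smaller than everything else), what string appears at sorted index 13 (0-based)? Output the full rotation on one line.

Answer: wvvvuuwvu$wwvwuu

Derivation:
All 16 rotations (rotation i = S[i:]+S[:i]):
  rot[0] = wwvwuuwvvvuuwvu$
  rot[1] = wvwuuwvvvuuwvu$w
  rot[2] = vwuuwvvvuuwvu$ww
  rot[3] = wuuwvvvuuwvu$wwv
  rot[4] = uuwvvvuuwvu$wwvw
  rot[5] = uwvvvuuwvu$wwvwu
  rot[6] = wvvvuuwvu$wwvwuu
  rot[7] = vvvuuwvu$wwvwuuw
  rot[8] = vvuuwvu$wwvwuuwv
  rot[9] = vuuwvu$wwvwuuwvv
  rot[10] = uuwvu$wwvwuuwvvv
  rot[11] = uwvu$wwvwuuwvvvu
  rot[12] = wvu$wwvwuuwvvvuu
  rot[13] = vu$wwvwuuwvvvuuw
  rot[14] = u$wwvwuuwvvvuuwv
  rot[15] = $wwvwuuwvvvuuwvu
Sorted (with $ < everything):
  sorted[0] = $wwvwuuwvvvuuwvu
  sorted[1] = u$wwvwuuwvvvuuwv
  sorted[2] = uuwvu$wwvwuuwvvv
  sorted[3] = uuwvvvuuwvu$wwvw
  sorted[4] = uwvu$wwvwuuwvvvu
  sorted[5] = uwvvvuuwvu$wwvwu
  sorted[6] = vu$wwvwuuwvvvuuw
  sorted[7] = vuuwvu$wwvwuuwvv
  sorted[8] = vvuuwvu$wwvwuuwv
  sorted[9] = vvvuuwvu$wwvwuuw
  sorted[10] = vwuuwvvvuuwvu$ww
  sorted[11] = wuuwvvvuuwvu$wwv
  sorted[12] = wvu$wwvwuuwvvvuu
  sorted[13] = wvvvuuwvu$wwvwuu
  sorted[14] = wvwuuwvvvuuwvu$w
  sorted[15] = wwvwuuwvvvuuwvu$
sorted[13] = wvvvuuwvu$wwvwuu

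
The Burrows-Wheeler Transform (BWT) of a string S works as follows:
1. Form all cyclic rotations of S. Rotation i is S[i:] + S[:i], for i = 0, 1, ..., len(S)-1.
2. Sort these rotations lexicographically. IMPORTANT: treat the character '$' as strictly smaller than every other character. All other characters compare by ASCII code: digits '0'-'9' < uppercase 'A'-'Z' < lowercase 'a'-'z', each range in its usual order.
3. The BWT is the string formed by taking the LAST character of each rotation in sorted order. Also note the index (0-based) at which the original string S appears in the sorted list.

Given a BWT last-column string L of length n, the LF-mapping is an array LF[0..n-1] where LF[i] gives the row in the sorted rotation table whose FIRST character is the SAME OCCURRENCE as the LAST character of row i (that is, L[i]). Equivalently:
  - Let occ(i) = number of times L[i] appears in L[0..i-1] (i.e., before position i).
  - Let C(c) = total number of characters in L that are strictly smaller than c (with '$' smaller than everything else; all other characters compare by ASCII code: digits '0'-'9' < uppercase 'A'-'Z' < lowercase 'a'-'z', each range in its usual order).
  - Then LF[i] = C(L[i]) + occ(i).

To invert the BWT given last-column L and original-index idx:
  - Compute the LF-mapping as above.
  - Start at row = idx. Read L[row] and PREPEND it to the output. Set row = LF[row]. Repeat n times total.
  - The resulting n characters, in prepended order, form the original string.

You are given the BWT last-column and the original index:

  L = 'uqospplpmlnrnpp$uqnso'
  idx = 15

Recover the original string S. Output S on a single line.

LF mapping: 19 14 7 17 9 10 1 11 3 2 4 16 5 12 13 0 20 15 6 18 8
Walk LF starting at row 15, prepending L[row]:
  step 1: row=15, L[15]='$', prepend. Next row=LF[15]=0
  step 2: row=0, L[0]='u', prepend. Next row=LF[0]=19
  step 3: row=19, L[19]='s', prepend. Next row=LF[19]=18
  step 4: row=18, L[18]='n', prepend. Next row=LF[18]=6
  step 5: row=6, L[6]='l', prepend. Next row=LF[6]=1
  step 6: row=1, L[1]='q', prepend. Next row=LF[1]=14
  step 7: row=14, L[14]='p', prepend. Next row=LF[14]=13
  step 8: row=13, L[13]='p', prepend. Next row=LF[13]=12
  step 9: row=12, L[12]='n', prepend. Next row=LF[12]=5
  step 10: row=5, L[5]='p', prepend. Next row=LF[5]=10
  step 11: row=10, L[10]='n', prepend. Next row=LF[10]=4
  step 12: row=4, L[4]='p', prepend. Next row=LF[4]=9
  step 13: row=9, L[9]='l', prepend. Next row=LF[9]=2
  step 14: row=2, L[2]='o', prepend. Next row=LF[2]=7
  step 15: row=7, L[7]='p', prepend. Next row=LF[7]=11
  step 16: row=11, L[11]='r', prepend. Next row=LF[11]=16
  step 17: row=16, L[16]='u', prepend. Next row=LF[16]=20
  step 18: row=20, L[20]='o', prepend. Next row=LF[20]=8
  step 19: row=8, L[8]='m', prepend. Next row=LF[8]=3
  step 20: row=3, L[3]='s', prepend. Next row=LF[3]=17
  step 21: row=17, L[17]='q', prepend. Next row=LF[17]=15
Reversed output: qsmourpolpnpnppqlnsu$

Answer: qsmourpolpnpnppqlnsu$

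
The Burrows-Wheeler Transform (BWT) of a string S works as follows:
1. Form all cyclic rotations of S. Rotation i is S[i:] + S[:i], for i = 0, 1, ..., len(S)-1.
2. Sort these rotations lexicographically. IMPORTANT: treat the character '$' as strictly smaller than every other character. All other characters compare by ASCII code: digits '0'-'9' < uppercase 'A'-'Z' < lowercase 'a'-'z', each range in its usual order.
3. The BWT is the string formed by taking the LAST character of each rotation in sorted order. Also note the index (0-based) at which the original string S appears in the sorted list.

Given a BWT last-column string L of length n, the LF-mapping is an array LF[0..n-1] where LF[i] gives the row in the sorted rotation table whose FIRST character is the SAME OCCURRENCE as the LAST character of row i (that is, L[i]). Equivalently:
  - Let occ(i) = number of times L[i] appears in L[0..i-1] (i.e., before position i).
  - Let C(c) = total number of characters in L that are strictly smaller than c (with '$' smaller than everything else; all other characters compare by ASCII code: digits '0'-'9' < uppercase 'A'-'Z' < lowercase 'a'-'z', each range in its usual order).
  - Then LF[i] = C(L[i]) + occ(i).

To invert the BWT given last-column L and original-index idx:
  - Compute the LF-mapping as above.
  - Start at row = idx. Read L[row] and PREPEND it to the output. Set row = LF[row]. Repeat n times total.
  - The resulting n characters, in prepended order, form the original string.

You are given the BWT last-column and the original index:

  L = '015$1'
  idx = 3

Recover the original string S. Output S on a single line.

Answer: 1510$

Derivation:
LF mapping: 1 2 4 0 3
Walk LF starting at row 3, prepending L[row]:
  step 1: row=3, L[3]='$', prepend. Next row=LF[3]=0
  step 2: row=0, L[0]='0', prepend. Next row=LF[0]=1
  step 3: row=1, L[1]='1', prepend. Next row=LF[1]=2
  step 4: row=2, L[2]='5', prepend. Next row=LF[2]=4
  step 5: row=4, L[4]='1', prepend. Next row=LF[4]=3
Reversed output: 1510$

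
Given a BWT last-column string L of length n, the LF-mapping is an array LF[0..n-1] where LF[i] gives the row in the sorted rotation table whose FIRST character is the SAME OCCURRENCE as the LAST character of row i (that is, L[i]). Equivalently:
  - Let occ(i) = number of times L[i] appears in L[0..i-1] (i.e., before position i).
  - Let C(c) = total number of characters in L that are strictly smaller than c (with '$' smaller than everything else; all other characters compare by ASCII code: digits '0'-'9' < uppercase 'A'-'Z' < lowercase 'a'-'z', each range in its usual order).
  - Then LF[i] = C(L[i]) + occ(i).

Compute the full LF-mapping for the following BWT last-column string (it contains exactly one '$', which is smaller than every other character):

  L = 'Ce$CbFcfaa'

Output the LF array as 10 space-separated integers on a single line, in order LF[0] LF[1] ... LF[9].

Char counts: '$':1, 'C':2, 'F':1, 'a':2, 'b':1, 'c':1, 'e':1, 'f':1
C (first-col start): C('$')=0, C('C')=1, C('F')=3, C('a')=4, C('b')=6, C('c')=7, C('e')=8, C('f')=9
L[0]='C': occ=0, LF[0]=C('C')+0=1+0=1
L[1]='e': occ=0, LF[1]=C('e')+0=8+0=8
L[2]='$': occ=0, LF[2]=C('$')+0=0+0=0
L[3]='C': occ=1, LF[3]=C('C')+1=1+1=2
L[4]='b': occ=0, LF[4]=C('b')+0=6+0=6
L[5]='F': occ=0, LF[5]=C('F')+0=3+0=3
L[6]='c': occ=0, LF[6]=C('c')+0=7+0=7
L[7]='f': occ=0, LF[7]=C('f')+0=9+0=9
L[8]='a': occ=0, LF[8]=C('a')+0=4+0=4
L[9]='a': occ=1, LF[9]=C('a')+1=4+1=5

Answer: 1 8 0 2 6 3 7 9 4 5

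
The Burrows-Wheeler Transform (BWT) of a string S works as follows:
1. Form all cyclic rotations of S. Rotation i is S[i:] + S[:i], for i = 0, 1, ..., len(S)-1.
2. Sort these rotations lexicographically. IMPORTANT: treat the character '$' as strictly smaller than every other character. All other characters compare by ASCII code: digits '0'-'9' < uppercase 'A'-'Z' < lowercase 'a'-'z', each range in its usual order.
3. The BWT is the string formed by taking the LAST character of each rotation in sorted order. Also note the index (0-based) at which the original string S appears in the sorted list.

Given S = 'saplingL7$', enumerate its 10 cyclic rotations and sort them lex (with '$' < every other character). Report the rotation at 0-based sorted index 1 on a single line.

Answer: 7$saplingL

Derivation:
All 10 rotations (rotation i = S[i:]+S[:i]):
  rot[0] = saplingL7$
  rot[1] = aplingL7$s
  rot[2] = plingL7$sa
  rot[3] = lingL7$sap
  rot[4] = ingL7$sapl
  rot[5] = ngL7$sapli
  rot[6] = gL7$saplin
  rot[7] = L7$sapling
  rot[8] = 7$saplingL
  rot[9] = $saplingL7
Sorted (with $ < everything):
  sorted[0] = $saplingL7
  sorted[1] = 7$saplingL
  sorted[2] = L7$sapling
  sorted[3] = aplingL7$s
  sorted[4] = gL7$saplin
  sorted[5] = ingL7$sapl
  sorted[6] = lingL7$sap
  sorted[7] = ngL7$sapli
  sorted[8] = plingL7$sa
  sorted[9] = saplingL7$
sorted[1] = 7$saplingL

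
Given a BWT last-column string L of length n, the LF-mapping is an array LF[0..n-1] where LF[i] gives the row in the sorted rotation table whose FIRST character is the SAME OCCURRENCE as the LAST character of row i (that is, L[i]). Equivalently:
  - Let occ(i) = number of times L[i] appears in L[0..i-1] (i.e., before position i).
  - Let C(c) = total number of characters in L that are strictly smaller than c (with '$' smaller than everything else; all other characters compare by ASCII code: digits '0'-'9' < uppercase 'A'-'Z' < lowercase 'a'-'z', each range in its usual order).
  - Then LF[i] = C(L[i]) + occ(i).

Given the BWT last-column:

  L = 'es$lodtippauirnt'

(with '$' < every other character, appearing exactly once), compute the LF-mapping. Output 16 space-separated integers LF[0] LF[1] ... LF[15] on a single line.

Char counts: '$':1, 'a':1, 'd':1, 'e':1, 'i':2, 'l':1, 'n':1, 'o':1, 'p':2, 'r':1, 's':1, 't':2, 'u':1
C (first-col start): C('$')=0, C('a')=1, C('d')=2, C('e')=3, C('i')=4, C('l')=6, C('n')=7, C('o')=8, C('p')=9, C('r')=11, C('s')=12, C('t')=13, C('u')=15
L[0]='e': occ=0, LF[0]=C('e')+0=3+0=3
L[1]='s': occ=0, LF[1]=C('s')+0=12+0=12
L[2]='$': occ=0, LF[2]=C('$')+0=0+0=0
L[3]='l': occ=0, LF[3]=C('l')+0=6+0=6
L[4]='o': occ=0, LF[4]=C('o')+0=8+0=8
L[5]='d': occ=0, LF[5]=C('d')+0=2+0=2
L[6]='t': occ=0, LF[6]=C('t')+0=13+0=13
L[7]='i': occ=0, LF[7]=C('i')+0=4+0=4
L[8]='p': occ=0, LF[8]=C('p')+0=9+0=9
L[9]='p': occ=1, LF[9]=C('p')+1=9+1=10
L[10]='a': occ=0, LF[10]=C('a')+0=1+0=1
L[11]='u': occ=0, LF[11]=C('u')+0=15+0=15
L[12]='i': occ=1, LF[12]=C('i')+1=4+1=5
L[13]='r': occ=0, LF[13]=C('r')+0=11+0=11
L[14]='n': occ=0, LF[14]=C('n')+0=7+0=7
L[15]='t': occ=1, LF[15]=C('t')+1=13+1=14

Answer: 3 12 0 6 8 2 13 4 9 10 1 15 5 11 7 14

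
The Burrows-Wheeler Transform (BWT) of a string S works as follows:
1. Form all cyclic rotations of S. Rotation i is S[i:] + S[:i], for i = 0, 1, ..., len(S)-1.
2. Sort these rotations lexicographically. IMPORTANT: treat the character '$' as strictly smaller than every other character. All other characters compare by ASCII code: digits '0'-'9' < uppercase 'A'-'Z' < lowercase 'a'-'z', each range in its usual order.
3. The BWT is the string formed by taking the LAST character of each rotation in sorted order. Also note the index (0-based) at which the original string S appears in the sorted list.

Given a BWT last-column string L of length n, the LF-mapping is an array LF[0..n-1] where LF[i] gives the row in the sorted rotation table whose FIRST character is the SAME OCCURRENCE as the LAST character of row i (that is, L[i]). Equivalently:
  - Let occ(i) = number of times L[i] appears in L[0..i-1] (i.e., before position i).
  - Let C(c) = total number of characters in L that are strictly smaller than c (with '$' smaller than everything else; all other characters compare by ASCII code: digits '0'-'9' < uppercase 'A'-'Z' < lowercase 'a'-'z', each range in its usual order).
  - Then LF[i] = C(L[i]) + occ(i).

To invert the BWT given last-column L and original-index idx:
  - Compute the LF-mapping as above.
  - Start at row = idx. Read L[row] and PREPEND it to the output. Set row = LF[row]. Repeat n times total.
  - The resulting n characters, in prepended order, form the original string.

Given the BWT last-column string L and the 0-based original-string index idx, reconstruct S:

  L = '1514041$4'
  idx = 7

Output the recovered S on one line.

LF mapping: 2 8 3 5 1 6 4 0 7
Walk LF starting at row 7, prepending L[row]:
  step 1: row=7, L[7]='$', prepend. Next row=LF[7]=0
  step 2: row=0, L[0]='1', prepend. Next row=LF[0]=2
  step 3: row=2, L[2]='1', prepend. Next row=LF[2]=3
  step 4: row=3, L[3]='4', prepend. Next row=LF[3]=5
  step 5: row=5, L[5]='4', prepend. Next row=LF[5]=6
  step 6: row=6, L[6]='1', prepend. Next row=LF[6]=4
  step 7: row=4, L[4]='0', prepend. Next row=LF[4]=1
  step 8: row=1, L[1]='5', prepend. Next row=LF[1]=8
  step 9: row=8, L[8]='4', prepend. Next row=LF[8]=7
Reversed output: 45014411$

Answer: 45014411$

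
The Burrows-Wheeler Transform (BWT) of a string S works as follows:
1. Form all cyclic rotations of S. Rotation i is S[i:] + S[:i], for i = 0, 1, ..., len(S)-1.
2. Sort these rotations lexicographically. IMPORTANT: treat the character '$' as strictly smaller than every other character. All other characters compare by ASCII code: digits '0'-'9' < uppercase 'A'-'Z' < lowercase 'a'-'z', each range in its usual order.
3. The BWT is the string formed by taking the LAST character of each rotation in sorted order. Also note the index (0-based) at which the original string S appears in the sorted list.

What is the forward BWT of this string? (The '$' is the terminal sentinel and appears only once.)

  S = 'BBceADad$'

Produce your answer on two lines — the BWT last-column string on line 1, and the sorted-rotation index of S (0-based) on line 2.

Answer: de$BADBac
2

Derivation:
All 9 rotations (rotation i = S[i:]+S[:i]):
  rot[0] = BBceADad$
  rot[1] = BceADad$B
  rot[2] = ceADad$BB
  rot[3] = eADad$BBc
  rot[4] = ADad$BBce
  rot[5] = Dad$BBceA
  rot[6] = ad$BBceAD
  rot[7] = d$BBceADa
  rot[8] = $BBceADad
Sorted (with $ < everything):
  sorted[0] = $BBceADad  (last char: 'd')
  sorted[1] = ADad$BBce  (last char: 'e')
  sorted[2] = BBceADad$  (last char: '$')
  sorted[3] = BceADad$B  (last char: 'B')
  sorted[4] = Dad$BBceA  (last char: 'A')
  sorted[5] = ad$BBceAD  (last char: 'D')
  sorted[6] = ceADad$BB  (last char: 'B')
  sorted[7] = d$BBceADa  (last char: 'a')
  sorted[8] = eADad$BBc  (last char: 'c')
Last column: de$BADBac
Original string S is at sorted index 2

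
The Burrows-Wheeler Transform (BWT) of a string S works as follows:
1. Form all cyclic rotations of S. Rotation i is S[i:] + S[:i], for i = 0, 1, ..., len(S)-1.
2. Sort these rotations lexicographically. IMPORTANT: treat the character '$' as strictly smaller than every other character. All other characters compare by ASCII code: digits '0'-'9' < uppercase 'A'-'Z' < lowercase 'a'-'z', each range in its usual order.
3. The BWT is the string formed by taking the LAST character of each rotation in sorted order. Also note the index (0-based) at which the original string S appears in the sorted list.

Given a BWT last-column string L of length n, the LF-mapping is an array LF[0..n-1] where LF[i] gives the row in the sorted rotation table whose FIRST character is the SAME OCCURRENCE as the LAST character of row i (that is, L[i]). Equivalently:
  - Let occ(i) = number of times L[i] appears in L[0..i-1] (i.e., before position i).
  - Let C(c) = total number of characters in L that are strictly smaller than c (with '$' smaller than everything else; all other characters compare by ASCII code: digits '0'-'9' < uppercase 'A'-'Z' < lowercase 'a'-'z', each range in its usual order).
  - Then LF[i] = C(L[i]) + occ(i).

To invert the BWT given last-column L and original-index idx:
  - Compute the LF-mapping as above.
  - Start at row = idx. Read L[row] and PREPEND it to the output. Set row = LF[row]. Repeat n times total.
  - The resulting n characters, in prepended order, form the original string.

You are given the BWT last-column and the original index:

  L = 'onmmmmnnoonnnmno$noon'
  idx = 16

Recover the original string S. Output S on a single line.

Answer: onnnmmmmmnonnnnnoooo$

Derivation:
LF mapping: 15 6 1 2 3 4 7 8 16 17 9 10 11 5 12 18 0 13 19 20 14
Walk LF starting at row 16, prepending L[row]:
  step 1: row=16, L[16]='$', prepend. Next row=LF[16]=0
  step 2: row=0, L[0]='o', prepend. Next row=LF[0]=15
  step 3: row=15, L[15]='o', prepend. Next row=LF[15]=18
  step 4: row=18, L[18]='o', prepend. Next row=LF[18]=19
  step 5: row=19, L[19]='o', prepend. Next row=LF[19]=20
  step 6: row=20, L[20]='n', prepend. Next row=LF[20]=14
  step 7: row=14, L[14]='n', prepend. Next row=LF[14]=12
  step 8: row=12, L[12]='n', prepend. Next row=LF[12]=11
  step 9: row=11, L[11]='n', prepend. Next row=LF[11]=10
  step 10: row=10, L[10]='n', prepend. Next row=LF[10]=9
  step 11: row=9, L[9]='o', prepend. Next row=LF[9]=17
  step 12: row=17, L[17]='n', prepend. Next row=LF[17]=13
  step 13: row=13, L[13]='m', prepend. Next row=LF[13]=5
  step 14: row=5, L[5]='m', prepend. Next row=LF[5]=4
  step 15: row=4, L[4]='m', prepend. Next row=LF[4]=3
  step 16: row=3, L[3]='m', prepend. Next row=LF[3]=2
  step 17: row=2, L[2]='m', prepend. Next row=LF[2]=1
  step 18: row=1, L[1]='n', prepend. Next row=LF[1]=6
  step 19: row=6, L[6]='n', prepend. Next row=LF[6]=7
  step 20: row=7, L[7]='n', prepend. Next row=LF[7]=8
  step 21: row=8, L[8]='o', prepend. Next row=LF[8]=16
Reversed output: onnnmmmmmnonnnnnoooo$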